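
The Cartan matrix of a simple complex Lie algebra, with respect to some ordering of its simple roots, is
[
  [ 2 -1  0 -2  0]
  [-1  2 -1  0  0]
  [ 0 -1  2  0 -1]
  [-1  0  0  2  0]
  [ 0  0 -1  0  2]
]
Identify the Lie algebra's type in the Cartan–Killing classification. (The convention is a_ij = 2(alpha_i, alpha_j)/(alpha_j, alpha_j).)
The matrix has rank 5 with 2's on the diagonal. Reading the off-diagonal entries as Dynkin edges (a single edge where a_ij = a_ji = -1; a double or triple edge where a_ij * a_ji = 2 or 3), the diagram is a chain of 5 nodes with a double edge at one end; the terminal node there is the unique short simple root (B_5). One simple-root ordering that puts it in standard form is (alpha_5, alpha_3, alpha_2, alpha_1, alpha_4). So the algebra is type B_5, i.e. so(11).

type B_5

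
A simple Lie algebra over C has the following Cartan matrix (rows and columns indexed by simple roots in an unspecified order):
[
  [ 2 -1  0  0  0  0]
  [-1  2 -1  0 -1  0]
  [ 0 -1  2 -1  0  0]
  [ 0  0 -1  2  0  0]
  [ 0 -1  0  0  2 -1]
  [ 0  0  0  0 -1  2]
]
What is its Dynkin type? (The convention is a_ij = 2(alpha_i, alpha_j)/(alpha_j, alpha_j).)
The matrix has rank 6 with 2's on the diagonal. Reading the off-diagonal entries as Dynkin edges (a single edge where a_ij = a_ji = -1; a double or triple edge where a_ij * a_ji = 2 or 3), the diagram is a chain of 5 nodes with one extra node attached to the third node from one end (E_6). One simple-root ordering that puts it in standard form is (alpha_4, alpha_1, alpha_3, alpha_2, alpha_5, alpha_6). So the algebra is type E_6.

E6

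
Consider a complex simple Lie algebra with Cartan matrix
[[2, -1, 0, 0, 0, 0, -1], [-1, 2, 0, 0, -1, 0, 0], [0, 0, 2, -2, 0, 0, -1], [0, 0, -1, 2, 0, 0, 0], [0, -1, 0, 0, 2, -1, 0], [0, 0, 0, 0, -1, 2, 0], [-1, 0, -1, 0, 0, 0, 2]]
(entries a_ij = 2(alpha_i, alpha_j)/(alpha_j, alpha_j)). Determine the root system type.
The matrix has rank 7 with 2's on the diagonal. Reading the off-diagonal entries as Dynkin edges (a single edge where a_ij = a_ji = -1; a double or triple edge where a_ij * a_ji = 2 or 3), the diagram is a chain of 7 nodes with a double edge at one end; the terminal node there is the unique short simple root (B_7). One simple-root ordering that puts it in standard form is (alpha_6, alpha_5, alpha_2, alpha_1, alpha_7, alpha_3, alpha_4). So the algebra is type B_7, i.e. so(15).

B_7 (so(15))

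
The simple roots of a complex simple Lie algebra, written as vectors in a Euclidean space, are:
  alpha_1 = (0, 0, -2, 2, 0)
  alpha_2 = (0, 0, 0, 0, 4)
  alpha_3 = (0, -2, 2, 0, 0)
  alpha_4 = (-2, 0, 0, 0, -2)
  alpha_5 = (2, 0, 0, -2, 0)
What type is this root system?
C_5

Compute the Cartan integers a_ij = 2(alpha_i, alpha_j)/(alpha_j, alpha_j); the resulting 5x5 Cartan matrix is
[[2, 0, -1, 0, -1], [0, 2, 0, -2, 0], [-1, 0, 2, 0, 0], [0, -1, 0, 2, -1], [-1, 0, 0, -1, 2]].
The roots have two lengths (squared-length ratio 2:1); the short ones are alpha_{1,3,4,5}. The associated Dynkin diagram is a chain of 5 nodes with a double edge at one end; the terminal node there is the unique long simple root (C_5), so the type is C_5 (the algebra sp(10)).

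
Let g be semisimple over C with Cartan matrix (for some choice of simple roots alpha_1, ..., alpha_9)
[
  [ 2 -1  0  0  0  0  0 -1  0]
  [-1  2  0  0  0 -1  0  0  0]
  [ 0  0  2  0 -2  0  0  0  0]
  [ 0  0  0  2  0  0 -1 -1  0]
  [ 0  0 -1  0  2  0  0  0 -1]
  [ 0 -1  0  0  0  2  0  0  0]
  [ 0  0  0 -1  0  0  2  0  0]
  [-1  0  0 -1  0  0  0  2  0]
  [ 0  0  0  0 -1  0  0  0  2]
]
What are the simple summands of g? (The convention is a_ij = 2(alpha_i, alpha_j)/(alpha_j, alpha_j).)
The diagram associated to this matrix has two connected components: the simple roots {alpha_1, alpha_2, alpha_4, alpha_6, alpha_7, alpha_8} form a chain of 6 nodes with single edges (A_6), and {alpha_3, alpha_5, alpha_9} form a chain of 3 nodes with a double edge at one end; the terminal node there is the unique long simple root (C_3). A semisimple Lie algebra decomposes uniquely as the direct sum of simple ideals, one per connected component of its Dynkin diagram, so g ≅ A_6 ⊕ C_3 (dimension 48 + 21 = 69).

type A_6 ⊕ type C_3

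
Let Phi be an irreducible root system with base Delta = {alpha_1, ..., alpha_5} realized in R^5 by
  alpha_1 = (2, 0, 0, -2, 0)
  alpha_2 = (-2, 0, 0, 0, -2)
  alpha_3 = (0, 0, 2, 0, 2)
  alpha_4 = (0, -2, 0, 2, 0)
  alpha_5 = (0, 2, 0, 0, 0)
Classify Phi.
Compute the Cartan integers a_ij = 2(alpha_i, alpha_j)/(alpha_j, alpha_j); the resulting 5x5 Cartan matrix is
[[2, -1, 0, -1, 0], [-1, 2, -1, 0, 0], [0, -1, 2, 0, 0], [-1, 0, 0, 2, -2], [0, 0, 0, -1, 2]].
The roots have two lengths (squared-length ratio 2:1); the short ones are alpha_{5}. The associated Dynkin diagram is a chain of 5 nodes with a double edge at one end; the terminal node there is the unique short simple root (B_5), so the type is B_5 (the algebra so(11)).

B_5 (so(11))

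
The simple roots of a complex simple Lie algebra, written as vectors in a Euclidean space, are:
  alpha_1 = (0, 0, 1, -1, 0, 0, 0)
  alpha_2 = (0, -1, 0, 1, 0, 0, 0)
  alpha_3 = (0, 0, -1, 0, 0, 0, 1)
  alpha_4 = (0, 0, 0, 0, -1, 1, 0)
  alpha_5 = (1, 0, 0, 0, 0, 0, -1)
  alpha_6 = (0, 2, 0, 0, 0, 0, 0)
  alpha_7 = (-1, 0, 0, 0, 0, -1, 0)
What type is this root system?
C_7 (sp(14))

Compute the Cartan integers a_ij = 2(alpha_i, alpha_j)/(alpha_j, alpha_j); the resulting 7x7 Cartan matrix is
[[2, -1, -1, 0, 0, 0, 0], [-1, 2, 0, 0, 0, -1, 0], [-1, 0, 2, 0, -1, 0, 0], [0, 0, 0, 2, 0, 0, -1], [0, 0, -1, 0, 2, 0, -1], [0, -2, 0, 0, 0, 2, 0], [0, 0, 0, -1, -1, 0, 2]].
The roots have two lengths (squared-length ratio 2:1); the short ones are alpha_{1,2,3,4,5,7}. The associated Dynkin diagram is a chain of 7 nodes with a double edge at one end; the terminal node there is the unique long simple root (C_7), so the type is C_7 (the algebra sp(14)).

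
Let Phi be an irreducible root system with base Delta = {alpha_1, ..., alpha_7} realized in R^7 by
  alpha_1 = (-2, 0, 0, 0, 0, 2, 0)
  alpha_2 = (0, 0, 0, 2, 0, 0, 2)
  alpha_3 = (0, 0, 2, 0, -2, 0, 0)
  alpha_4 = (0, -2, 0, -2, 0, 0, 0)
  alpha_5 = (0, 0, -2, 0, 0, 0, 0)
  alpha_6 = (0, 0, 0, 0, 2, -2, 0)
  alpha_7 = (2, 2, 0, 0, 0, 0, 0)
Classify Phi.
Compute the Cartan integers a_ij = 2(alpha_i, alpha_j)/(alpha_j, alpha_j); the resulting 7x7 Cartan matrix is
[[2, 0, 0, 0, 0, -1, -1], [0, 2, 0, -1, 0, 0, 0], [0, 0, 2, 0, -2, -1, 0], [0, -1, 0, 2, 0, 0, -1], [0, 0, -1, 0, 2, 0, 0], [-1, 0, -1, 0, 0, 2, 0], [-1, 0, 0, -1, 0, 0, 2]].
The roots have two lengths (squared-length ratio 2:1); the short ones are alpha_{5}. The associated Dynkin diagram is a chain of 7 nodes with a double edge at one end; the terminal node there is the unique short simple root (B_7), so the type is B_7 (the algebra so(15)).

B_7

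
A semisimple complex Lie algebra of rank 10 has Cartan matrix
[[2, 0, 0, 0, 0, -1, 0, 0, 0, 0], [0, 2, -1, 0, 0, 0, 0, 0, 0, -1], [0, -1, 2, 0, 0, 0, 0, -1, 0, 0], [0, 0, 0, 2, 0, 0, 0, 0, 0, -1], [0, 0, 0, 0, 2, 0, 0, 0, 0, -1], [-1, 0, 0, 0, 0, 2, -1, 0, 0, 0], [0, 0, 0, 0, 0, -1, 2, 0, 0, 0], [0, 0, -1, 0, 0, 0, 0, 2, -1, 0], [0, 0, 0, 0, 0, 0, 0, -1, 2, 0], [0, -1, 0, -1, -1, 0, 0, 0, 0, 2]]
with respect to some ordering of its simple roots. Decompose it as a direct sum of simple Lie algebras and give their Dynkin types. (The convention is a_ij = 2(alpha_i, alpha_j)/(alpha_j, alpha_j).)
The diagram associated to this matrix has two connected components: the simple roots {alpha_1, alpha_6, alpha_7} form a chain of 3 nodes with single edges (A_3), and {alpha_2, alpha_3, alpha_4, alpha_5, alpha_8, alpha_9, alpha_10} form a chain of 5 nodes with a fork of two nodes at one end (D_7). A semisimple Lie algebra decomposes uniquely as the direct sum of simple ideals, one per connected component of its Dynkin diagram, so g ≅ A_3 ⊕ D_7 (dimension 15 + 91 = 106).

A3 ⊕ D7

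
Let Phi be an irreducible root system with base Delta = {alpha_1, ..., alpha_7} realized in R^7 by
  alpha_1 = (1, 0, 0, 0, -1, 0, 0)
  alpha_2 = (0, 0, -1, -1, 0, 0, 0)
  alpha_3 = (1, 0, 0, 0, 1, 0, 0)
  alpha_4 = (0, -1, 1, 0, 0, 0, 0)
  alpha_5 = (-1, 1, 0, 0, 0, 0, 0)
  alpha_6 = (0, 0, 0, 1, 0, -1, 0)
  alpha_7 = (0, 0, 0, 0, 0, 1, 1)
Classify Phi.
Compute the Cartan integers a_ij = 2(alpha_i, alpha_j)/(alpha_j, alpha_j); the resulting 7x7 Cartan matrix is
[[2, 0, 0, 0, -1, 0, 0], [0, 2, 0, -1, 0, -1, 0], [0, 0, 2, 0, -1, 0, 0], [0, -1, 0, 2, -1, 0, 0], [-1, 0, -1, -1, 2, 0, 0], [0, -1, 0, 0, 0, 2, -1], [0, 0, 0, 0, 0, -1, 2]].
All simple roots have the same length, so the diagram is simply laced. The associated Dynkin diagram is a chain of 5 nodes with a fork of two nodes at one end (D_7), so the type is D_7 (the algebra so(14)).

type D_7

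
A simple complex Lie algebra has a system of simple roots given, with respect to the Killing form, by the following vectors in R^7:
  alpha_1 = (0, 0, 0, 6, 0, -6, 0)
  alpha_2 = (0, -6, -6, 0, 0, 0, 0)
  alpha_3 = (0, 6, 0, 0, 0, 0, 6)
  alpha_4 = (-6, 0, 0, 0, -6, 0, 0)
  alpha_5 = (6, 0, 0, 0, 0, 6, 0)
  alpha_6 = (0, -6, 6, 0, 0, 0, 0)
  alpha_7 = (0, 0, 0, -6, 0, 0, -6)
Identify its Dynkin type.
Compute the Cartan integers a_ij = 2(alpha_i, alpha_j)/(alpha_j, alpha_j); the resulting 7x7 Cartan matrix is
[[2, 0, 0, 0, -1, 0, -1], [0, 2, -1, 0, 0, 0, 0], [0, -1, 2, 0, 0, -1, -1], [0, 0, 0, 2, -1, 0, 0], [-1, 0, 0, -1, 2, 0, 0], [0, 0, -1, 0, 0, 2, 0], [-1, 0, -1, 0, 0, 0, 2]].
All simple roots have the same length, so the diagram is simply laced. The associated Dynkin diagram is a chain of 5 nodes with a fork of two nodes at one end (D_7), so the type is D_7 (the algebra so(14)).

type D_7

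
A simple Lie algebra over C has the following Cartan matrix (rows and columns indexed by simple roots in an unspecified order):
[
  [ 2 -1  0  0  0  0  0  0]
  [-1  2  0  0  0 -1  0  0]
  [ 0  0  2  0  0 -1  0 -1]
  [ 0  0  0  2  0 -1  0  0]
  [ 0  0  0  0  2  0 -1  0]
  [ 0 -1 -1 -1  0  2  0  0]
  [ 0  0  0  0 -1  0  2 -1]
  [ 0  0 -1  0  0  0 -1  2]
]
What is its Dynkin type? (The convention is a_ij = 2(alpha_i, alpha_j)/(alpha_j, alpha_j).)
The matrix has rank 8 with 2's on the diagonal. Reading the off-diagonal entries as Dynkin edges (a single edge where a_ij = a_ji = -1; a double or triple edge where a_ij * a_ji = 2 or 3), the diagram is a chain of 7 nodes with one extra node attached to the third node from one end (E_8). One simple-root ordering that puts it in standard form is (alpha_1, alpha_4, alpha_2, alpha_6, alpha_3, alpha_8, alpha_7, alpha_5). So the algebra is type E_8.

type E_8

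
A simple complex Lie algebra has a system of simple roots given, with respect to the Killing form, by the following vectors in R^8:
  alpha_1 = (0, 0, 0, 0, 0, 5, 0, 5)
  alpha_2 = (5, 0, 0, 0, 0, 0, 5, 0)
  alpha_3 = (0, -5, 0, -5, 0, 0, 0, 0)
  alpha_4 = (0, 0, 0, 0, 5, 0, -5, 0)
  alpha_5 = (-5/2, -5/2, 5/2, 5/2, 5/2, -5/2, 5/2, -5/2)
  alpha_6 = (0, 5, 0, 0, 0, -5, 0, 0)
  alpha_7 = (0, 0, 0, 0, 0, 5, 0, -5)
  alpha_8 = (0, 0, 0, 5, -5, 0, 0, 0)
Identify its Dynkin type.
Compute the Cartan integers a_ij = 2(alpha_i, alpha_j)/(alpha_j, alpha_j); the resulting 8x8 Cartan matrix is
[[2, 0, 0, 0, -1, -1, 0, 0], [0, 2, 0, -1, 0, 0, 0, 0], [0, 0, 2, 0, 0, -1, 0, -1], [0, -1, 0, 2, 0, 0, 0, -1], [-1, 0, 0, 0, 2, 0, 0, 0], [-1, 0, -1, 0, 0, 2, -1, 0], [0, 0, 0, 0, 0, -1, 2, 0], [0, 0, -1, -1, 0, 0, 0, 2]].
All simple roots have the same length, so the diagram is simply laced. The associated Dynkin diagram is a chain of 7 nodes with one extra node attached to the third node from one end (E_8), so the type is E_8.

E8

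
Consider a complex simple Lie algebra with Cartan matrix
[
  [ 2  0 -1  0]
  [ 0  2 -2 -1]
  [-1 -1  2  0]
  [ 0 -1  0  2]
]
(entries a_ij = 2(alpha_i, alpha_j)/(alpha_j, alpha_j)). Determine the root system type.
The matrix has rank 4 with 2's on the diagonal. Reading the off-diagonal entries as Dynkin edges (a single edge where a_ij = a_ji = -1; a double or triple edge where a_ij * a_ji = 2 or 3), the diagram is a chain of 4 nodes with a double edge between the middle two (F_4). One simple-root ordering that puts it in standard form is (alpha_4, alpha_2, alpha_3, alpha_1). So the algebra is type F_4.

F_4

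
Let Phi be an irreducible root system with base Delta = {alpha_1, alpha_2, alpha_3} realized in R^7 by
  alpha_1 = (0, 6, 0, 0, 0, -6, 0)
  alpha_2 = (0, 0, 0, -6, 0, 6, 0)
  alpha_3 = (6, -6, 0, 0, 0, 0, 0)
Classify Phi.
Compute the Cartan integers a_ij = 2(alpha_i, alpha_j)/(alpha_j, alpha_j); the resulting 3x3 Cartan matrix is
[[2, -1, -1], [-1, 2, 0], [-1, 0, 2]].
All simple roots have the same length, so the diagram is simply laced. The associated Dynkin diagram is a chain of 3 nodes with single edges (A_3), so the type is A_3 (the algebra sl(4)).

type A_3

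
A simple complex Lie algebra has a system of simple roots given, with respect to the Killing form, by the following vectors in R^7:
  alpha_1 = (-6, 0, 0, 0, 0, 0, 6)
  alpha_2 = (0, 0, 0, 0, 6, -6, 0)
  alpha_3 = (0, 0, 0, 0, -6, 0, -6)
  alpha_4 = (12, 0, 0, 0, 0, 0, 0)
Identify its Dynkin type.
C_4

Compute the Cartan integers a_ij = 2(alpha_i, alpha_j)/(alpha_j, alpha_j); the resulting 4x4 Cartan matrix is
[[2, 0, -1, -1], [0, 2, -1, 0], [-1, -1, 2, 0], [-2, 0, 0, 2]].
The roots have two lengths (squared-length ratio 2:1); the short ones are alpha_{1,2,3}. The associated Dynkin diagram is a chain of 4 nodes with a double edge at one end; the terminal node there is the unique long simple root (C_4), so the type is C_4 (the algebra sp(8)).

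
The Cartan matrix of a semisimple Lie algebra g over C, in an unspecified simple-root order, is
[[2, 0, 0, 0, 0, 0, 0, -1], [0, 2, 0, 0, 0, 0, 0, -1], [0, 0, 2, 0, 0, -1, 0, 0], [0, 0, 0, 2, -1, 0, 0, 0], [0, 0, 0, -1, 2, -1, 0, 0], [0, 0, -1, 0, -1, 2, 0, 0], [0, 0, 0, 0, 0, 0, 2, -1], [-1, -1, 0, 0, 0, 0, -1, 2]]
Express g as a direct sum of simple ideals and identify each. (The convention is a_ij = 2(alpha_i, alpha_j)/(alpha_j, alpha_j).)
A_4 ⊕ D_4

The diagram associated to this matrix has two connected components: the simple roots {alpha_3, alpha_4, alpha_5, alpha_6} form a chain of 4 nodes with single edges (A_4), and {alpha_1, alpha_2, alpha_7, alpha_8} form a chain of 2 nodes with a fork of two nodes at one end (D_4). A semisimple Lie algebra decomposes uniquely as the direct sum of simple ideals, one per connected component of its Dynkin diagram, so g ≅ A_4 ⊕ D_4 (dimension 24 + 28 = 52).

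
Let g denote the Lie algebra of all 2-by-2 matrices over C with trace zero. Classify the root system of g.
A1

This is sl(2), which has dimension 2^2 - 1 = 3 and rank 2 - 1 = 1 (a Cartan subalgebra is the diagonal traceless matrices). In the classification of classical Lie algebras, the special linear algebra sl(n+1) has type A_n; here n = 1, so the Dynkin diagram is a chain of 1 nodes with single edges (A_1). Hence the type is A_1.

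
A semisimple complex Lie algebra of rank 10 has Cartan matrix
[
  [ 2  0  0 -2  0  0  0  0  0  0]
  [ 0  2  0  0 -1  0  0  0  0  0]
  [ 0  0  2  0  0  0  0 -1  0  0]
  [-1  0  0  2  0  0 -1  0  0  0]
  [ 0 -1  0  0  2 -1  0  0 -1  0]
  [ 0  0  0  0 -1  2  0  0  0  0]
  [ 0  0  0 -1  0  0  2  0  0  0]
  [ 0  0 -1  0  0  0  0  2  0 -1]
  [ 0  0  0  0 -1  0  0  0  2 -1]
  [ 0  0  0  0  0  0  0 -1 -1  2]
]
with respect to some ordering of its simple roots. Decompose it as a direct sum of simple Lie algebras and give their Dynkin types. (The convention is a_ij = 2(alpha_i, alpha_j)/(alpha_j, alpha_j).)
C3 ⊕ D7

The diagram associated to this matrix has two connected components: the simple roots {alpha_1, alpha_4, alpha_7} form a chain of 3 nodes with a double edge at one end; the terminal node there is the unique long simple root (C_3), and {alpha_2, alpha_3, alpha_5, alpha_6, alpha_8, alpha_9, alpha_10} form a chain of 5 nodes with a fork of two nodes at one end (D_7). A semisimple Lie algebra decomposes uniquely as the direct sum of simple ideals, one per connected component of its Dynkin diagram, so g ≅ C_3 ⊕ D_7 (dimension 21 + 91 = 112).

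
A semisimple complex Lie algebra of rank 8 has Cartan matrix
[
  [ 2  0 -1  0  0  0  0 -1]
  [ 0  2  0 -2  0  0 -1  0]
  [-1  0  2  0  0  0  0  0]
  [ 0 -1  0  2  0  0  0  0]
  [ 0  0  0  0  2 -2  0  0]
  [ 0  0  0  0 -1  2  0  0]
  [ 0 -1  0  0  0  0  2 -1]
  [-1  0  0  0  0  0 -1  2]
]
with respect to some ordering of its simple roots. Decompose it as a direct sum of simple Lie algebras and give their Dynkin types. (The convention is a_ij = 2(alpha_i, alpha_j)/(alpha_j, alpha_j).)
The diagram associated to this matrix has two connected components: the simple roots {alpha_5, alpha_6} form a chain of 2 nodes with a double edge at one end; the terminal node there is the unique short simple root (B_2), and {alpha_1, alpha_2, alpha_3, alpha_4, alpha_7, alpha_8} form a chain of 6 nodes with a double edge at one end; the terminal node there is the unique short simple root (B_6). A semisimple Lie algebra decomposes uniquely as the direct sum of simple ideals, one per connected component of its Dynkin diagram, so g ≅ B_2 ⊕ B_6 (dimension 10 + 78 = 88).

B2 ⊕ B6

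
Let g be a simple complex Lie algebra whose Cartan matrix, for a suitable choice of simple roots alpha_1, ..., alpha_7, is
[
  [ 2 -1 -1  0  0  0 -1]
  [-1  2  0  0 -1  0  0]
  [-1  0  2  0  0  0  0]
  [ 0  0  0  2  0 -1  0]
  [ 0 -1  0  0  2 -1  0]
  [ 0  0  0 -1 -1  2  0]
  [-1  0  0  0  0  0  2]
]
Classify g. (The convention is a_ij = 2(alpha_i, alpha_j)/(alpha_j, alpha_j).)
The matrix has rank 7 with 2's on the diagonal. Reading the off-diagonal entries as Dynkin edges (a single edge where a_ij = a_ji = -1; a double or triple edge where a_ij * a_ji = 2 or 3), the diagram is a chain of 5 nodes with a fork of two nodes at one end (D_7). One simple-root ordering that puts it in standard form is (alpha_4, alpha_6, alpha_5, alpha_2, alpha_1, alpha_7, alpha_3). So the algebra is type D_7, i.e. so(14).

type D_7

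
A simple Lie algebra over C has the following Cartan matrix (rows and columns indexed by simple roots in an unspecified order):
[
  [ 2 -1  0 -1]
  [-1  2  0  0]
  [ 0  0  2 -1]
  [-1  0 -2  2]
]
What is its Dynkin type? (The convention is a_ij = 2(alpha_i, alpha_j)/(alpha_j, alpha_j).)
The matrix has rank 4 with 2's on the diagonal. Reading the off-diagonal entries as Dynkin edges (a single edge where a_ij = a_ji = -1; a double or triple edge where a_ij * a_ji = 2 or 3), the diagram is a chain of 4 nodes with a double edge at one end; the terminal node there is the unique short simple root (B_4). One simple-root ordering that puts it in standard form is (alpha_2, alpha_1, alpha_4, alpha_3). So the algebra is type B_4, i.e. so(9).

B_4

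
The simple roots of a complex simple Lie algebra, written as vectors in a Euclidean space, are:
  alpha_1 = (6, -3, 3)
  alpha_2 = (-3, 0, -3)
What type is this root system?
G2

Compute the Cartan integers a_ij = 2(alpha_i, alpha_j)/(alpha_j, alpha_j); the resulting 2x2 Cartan matrix is
[[2, -3], [-1, 2]].
The roots have two lengths (squared-length ratio 3:1); the short ones are alpha_{2}. The associated Dynkin diagram is two nodes joined by a triple edge (G_2), so the type is G_2.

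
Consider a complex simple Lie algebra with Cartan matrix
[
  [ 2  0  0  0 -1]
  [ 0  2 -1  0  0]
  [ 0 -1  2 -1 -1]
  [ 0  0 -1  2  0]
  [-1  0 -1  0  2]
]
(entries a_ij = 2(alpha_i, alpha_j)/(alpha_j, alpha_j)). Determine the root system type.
D_5 (so(10))

The matrix has rank 5 with 2's on the diagonal. Reading the off-diagonal entries as Dynkin edges (a single edge where a_ij = a_ji = -1; a double or triple edge where a_ij * a_ji = 2 or 3), the diagram is a chain of 3 nodes with a fork of two nodes at one end (D_5). One simple-root ordering that puts it in standard form is (alpha_1, alpha_5, alpha_3, alpha_2, alpha_4). So the algebra is type D_5, i.e. so(10).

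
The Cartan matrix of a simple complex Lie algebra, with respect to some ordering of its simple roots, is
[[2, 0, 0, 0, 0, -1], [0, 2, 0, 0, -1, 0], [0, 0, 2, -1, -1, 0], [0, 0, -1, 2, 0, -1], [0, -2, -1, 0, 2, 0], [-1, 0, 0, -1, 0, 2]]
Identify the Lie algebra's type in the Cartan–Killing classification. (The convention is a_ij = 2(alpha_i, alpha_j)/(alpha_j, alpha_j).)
The matrix has rank 6 with 2's on the diagonal. Reading the off-diagonal entries as Dynkin edges (a single edge where a_ij = a_ji = -1; a double or triple edge where a_ij * a_ji = 2 or 3), the diagram is a chain of 6 nodes with a double edge at one end; the terminal node there is the unique short simple root (B_6). One simple-root ordering that puts it in standard form is (alpha_1, alpha_6, alpha_4, alpha_3, alpha_5, alpha_2). So the algebra is type B_6, i.e. so(13).

B_6 (so(13))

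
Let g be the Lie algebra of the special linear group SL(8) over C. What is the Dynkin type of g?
This is sl(8), which has dimension 8^2 - 1 = 63 and rank 8 - 1 = 7 (a Cartan subalgebra is the diagonal traceless matrices). In the classification of classical Lie algebras, the special linear algebra sl(n+1) has type A_n; here n = 7, so the Dynkin diagram is a chain of 7 nodes with single edges (A_7). Hence the type is A_7.

type A_7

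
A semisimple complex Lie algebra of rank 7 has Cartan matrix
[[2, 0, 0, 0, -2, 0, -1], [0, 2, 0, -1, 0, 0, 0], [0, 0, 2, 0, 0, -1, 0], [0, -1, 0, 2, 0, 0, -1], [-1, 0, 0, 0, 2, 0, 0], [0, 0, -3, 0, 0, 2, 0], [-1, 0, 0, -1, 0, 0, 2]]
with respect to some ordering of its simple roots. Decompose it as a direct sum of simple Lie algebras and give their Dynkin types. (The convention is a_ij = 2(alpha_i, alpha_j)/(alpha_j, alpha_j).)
The diagram associated to this matrix has two connected components: the simple roots {alpha_1, alpha_2, alpha_4, alpha_5, alpha_7} form a chain of 5 nodes with a double edge at one end; the terminal node there is the unique short simple root (B_5), and {alpha_3, alpha_6} form two nodes joined by a triple edge (G_2). A semisimple Lie algebra decomposes uniquely as the direct sum of simple ideals, one per connected component of its Dynkin diagram, so g ≅ B_5 ⊕ G_2 (dimension 55 + 14 = 69).

B_5 ⊕ G_2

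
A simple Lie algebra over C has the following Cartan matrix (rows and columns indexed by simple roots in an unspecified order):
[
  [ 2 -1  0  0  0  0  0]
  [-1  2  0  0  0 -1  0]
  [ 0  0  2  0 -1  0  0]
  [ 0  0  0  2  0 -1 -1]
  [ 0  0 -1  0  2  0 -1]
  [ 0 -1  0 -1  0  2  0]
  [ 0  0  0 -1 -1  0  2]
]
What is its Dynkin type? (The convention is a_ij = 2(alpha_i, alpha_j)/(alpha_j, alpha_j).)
A_7

The matrix has rank 7 with 2's on the diagonal. Reading the off-diagonal entries as Dynkin edges (a single edge where a_ij = a_ji = -1; a double or triple edge where a_ij * a_ji = 2 or 3), the diagram is a chain of 7 nodes with single edges (A_7). One simple-root ordering that puts it in standard form is (alpha_3, alpha_5, alpha_7, alpha_4, alpha_6, alpha_2, alpha_1). So the algebra is type A_7, i.e. sl(8).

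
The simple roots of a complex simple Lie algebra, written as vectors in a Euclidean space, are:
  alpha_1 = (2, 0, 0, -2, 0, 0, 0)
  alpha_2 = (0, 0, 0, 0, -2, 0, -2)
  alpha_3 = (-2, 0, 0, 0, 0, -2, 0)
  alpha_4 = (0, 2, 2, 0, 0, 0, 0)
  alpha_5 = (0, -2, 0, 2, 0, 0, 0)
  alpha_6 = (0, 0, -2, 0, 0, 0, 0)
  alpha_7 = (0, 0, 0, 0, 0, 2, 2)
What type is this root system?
Compute the Cartan integers a_ij = 2(alpha_i, alpha_j)/(alpha_j, alpha_j); the resulting 7x7 Cartan matrix is
[[2, 0, -1, 0, -1, 0, 0], [0, 2, 0, 0, 0, 0, -1], [-1, 0, 2, 0, 0, 0, -1], [0, 0, 0, 2, -1, -2, 0], [-1, 0, 0, -1, 2, 0, 0], [0, 0, 0, -1, 0, 2, 0], [0, -1, -1, 0, 0, 0, 2]].
The roots have two lengths (squared-length ratio 2:1); the short ones are alpha_{6}. The associated Dynkin diagram is a chain of 7 nodes with a double edge at one end; the terminal node there is the unique short simple root (B_7), so the type is B_7 (the algebra so(15)).

B_7 (so(15))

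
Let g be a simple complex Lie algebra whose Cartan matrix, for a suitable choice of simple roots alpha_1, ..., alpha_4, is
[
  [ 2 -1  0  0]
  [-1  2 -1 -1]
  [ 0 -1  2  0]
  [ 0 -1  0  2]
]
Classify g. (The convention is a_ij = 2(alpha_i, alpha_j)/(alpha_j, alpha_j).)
The matrix has rank 4 with 2's on the diagonal. Reading the off-diagonal entries as Dynkin edges (a single edge where a_ij = a_ji = -1; a double or triple edge where a_ij * a_ji = 2 or 3), the diagram is a chain of 2 nodes with a fork of two nodes at one end (D_4). One simple-root ordering that puts it in standard form is (alpha_3, alpha_2, alpha_1, alpha_4). So the algebra is type D_4, i.e. so(8).

D_4 (so(8))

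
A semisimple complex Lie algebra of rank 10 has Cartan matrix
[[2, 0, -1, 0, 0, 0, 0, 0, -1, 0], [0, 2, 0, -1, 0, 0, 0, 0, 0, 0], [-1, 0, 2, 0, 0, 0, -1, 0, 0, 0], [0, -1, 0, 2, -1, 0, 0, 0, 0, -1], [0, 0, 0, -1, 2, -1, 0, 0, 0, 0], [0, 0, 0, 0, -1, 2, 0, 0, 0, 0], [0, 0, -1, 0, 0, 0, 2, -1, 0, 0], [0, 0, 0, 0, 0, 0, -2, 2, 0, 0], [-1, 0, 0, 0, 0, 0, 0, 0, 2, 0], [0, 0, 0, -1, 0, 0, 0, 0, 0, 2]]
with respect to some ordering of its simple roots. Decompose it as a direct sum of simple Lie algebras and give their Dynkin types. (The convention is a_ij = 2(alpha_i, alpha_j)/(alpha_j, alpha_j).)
The diagram associated to this matrix has two connected components: the simple roots {alpha_1, alpha_3, alpha_7, alpha_8, alpha_9} form a chain of 5 nodes with a double edge at one end; the terminal node there is the unique long simple root (C_5), and {alpha_2, alpha_4, alpha_5, alpha_6, alpha_10} form a chain of 3 nodes with a fork of two nodes at one end (D_5). A semisimple Lie algebra decomposes uniquely as the direct sum of simple ideals, one per connected component of its Dynkin diagram, so g ≅ C_5 ⊕ D_5 (dimension 55 + 45 = 100).

type C_5 ⊕ type D_5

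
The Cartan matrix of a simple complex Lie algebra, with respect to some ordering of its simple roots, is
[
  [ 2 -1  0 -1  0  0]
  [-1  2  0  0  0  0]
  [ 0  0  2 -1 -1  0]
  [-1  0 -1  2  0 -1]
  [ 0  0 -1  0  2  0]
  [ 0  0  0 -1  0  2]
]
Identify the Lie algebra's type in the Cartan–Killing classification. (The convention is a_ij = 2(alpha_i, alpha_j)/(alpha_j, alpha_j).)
The matrix has rank 6 with 2's on the diagonal. Reading the off-diagonal entries as Dynkin edges (a single edge where a_ij = a_ji = -1; a double or triple edge where a_ij * a_ji = 2 or 3), the diagram is a chain of 5 nodes with one extra node attached to the third node from one end (E_6). One simple-root ordering that puts it in standard form is (alpha_2, alpha_6, alpha_1, alpha_4, alpha_3, alpha_5). So the algebra is type E_6.

E6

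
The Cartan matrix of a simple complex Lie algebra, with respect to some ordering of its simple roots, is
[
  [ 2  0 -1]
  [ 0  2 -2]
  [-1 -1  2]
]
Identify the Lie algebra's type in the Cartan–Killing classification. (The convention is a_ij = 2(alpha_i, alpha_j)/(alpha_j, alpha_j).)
C_3

The matrix has rank 3 with 2's on the diagonal. Reading the off-diagonal entries as Dynkin edges (a single edge where a_ij = a_ji = -1; a double or triple edge where a_ij * a_ji = 2 or 3), the diagram is a chain of 3 nodes with a double edge at one end; the terminal node there is the unique long simple root (C_3). One simple-root ordering that puts it in standard form is (alpha_1, alpha_3, alpha_2). So the algebra is type C_3, i.e. sp(6).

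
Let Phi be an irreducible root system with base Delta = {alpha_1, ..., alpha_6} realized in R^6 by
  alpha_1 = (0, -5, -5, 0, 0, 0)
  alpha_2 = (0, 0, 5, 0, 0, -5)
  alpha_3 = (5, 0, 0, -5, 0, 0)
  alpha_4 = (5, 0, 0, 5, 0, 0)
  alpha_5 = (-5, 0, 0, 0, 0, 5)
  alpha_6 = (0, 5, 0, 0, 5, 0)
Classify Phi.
Compute the Cartan integers a_ij = 2(alpha_i, alpha_j)/(alpha_j, alpha_j); the resulting 6x6 Cartan matrix is
[[2, -1, 0, 0, 0, -1], [-1, 2, 0, 0, -1, 0], [0, 0, 2, 0, -1, 0], [0, 0, 0, 2, -1, 0], [0, -1, -1, -1, 2, 0], [-1, 0, 0, 0, 0, 2]].
All simple roots have the same length, so the diagram is simply laced. The associated Dynkin diagram is a chain of 4 nodes with a fork of two nodes at one end (D_6), so the type is D_6 (the algebra so(12)).

type D_6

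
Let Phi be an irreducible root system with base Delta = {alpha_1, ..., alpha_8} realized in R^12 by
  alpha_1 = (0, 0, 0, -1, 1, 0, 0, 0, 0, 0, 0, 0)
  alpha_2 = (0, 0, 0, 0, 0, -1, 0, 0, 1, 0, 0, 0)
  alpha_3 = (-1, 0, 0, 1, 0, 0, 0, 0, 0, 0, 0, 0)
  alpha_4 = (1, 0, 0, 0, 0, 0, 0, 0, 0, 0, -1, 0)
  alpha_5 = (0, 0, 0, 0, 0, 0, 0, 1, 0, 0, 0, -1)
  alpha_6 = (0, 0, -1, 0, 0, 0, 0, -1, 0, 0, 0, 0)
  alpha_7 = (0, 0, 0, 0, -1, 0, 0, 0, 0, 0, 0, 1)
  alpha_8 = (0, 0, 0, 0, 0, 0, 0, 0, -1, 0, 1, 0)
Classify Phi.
Compute the Cartan integers a_ij = 2(alpha_i, alpha_j)/(alpha_j, alpha_j); the resulting 8x8 Cartan matrix is
[[2, 0, -1, 0, 0, 0, -1, 0], [0, 2, 0, 0, 0, 0, 0, -1], [-1, 0, 2, -1, 0, 0, 0, 0], [0, 0, -1, 2, 0, 0, 0, -1], [0, 0, 0, 0, 2, -1, -1, 0], [0, 0, 0, 0, -1, 2, 0, 0], [-1, 0, 0, 0, -1, 0, 2, 0], [0, -1, 0, -1, 0, 0, 0, 2]].
All simple roots have the same length, so the diagram is simply laced. The associated Dynkin diagram is a chain of 8 nodes with single edges (A_8), so the type is A_8 (the algebra sl(9)).

A_8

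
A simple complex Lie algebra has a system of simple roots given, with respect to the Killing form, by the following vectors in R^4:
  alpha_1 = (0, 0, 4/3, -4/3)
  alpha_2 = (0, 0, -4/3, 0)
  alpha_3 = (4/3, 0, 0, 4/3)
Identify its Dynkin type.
B3

Compute the Cartan integers a_ij = 2(alpha_i, alpha_j)/(alpha_j, alpha_j); the resulting 3x3 Cartan matrix is
[[2, -2, -1], [-1, 2, 0], [-1, 0, 2]].
The roots have two lengths (squared-length ratio 2:1); the short ones are alpha_{2}. The associated Dynkin diagram is a chain of 3 nodes with a double edge at one end; the terminal node there is the unique short simple root (B_3), so the type is B_3 (the algebra so(7)).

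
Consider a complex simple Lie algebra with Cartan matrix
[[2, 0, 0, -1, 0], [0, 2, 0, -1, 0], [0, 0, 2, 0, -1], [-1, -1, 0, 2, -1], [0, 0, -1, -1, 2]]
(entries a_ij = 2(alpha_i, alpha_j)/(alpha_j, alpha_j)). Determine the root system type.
D_5 (so(10))

The matrix has rank 5 with 2's on the diagonal. Reading the off-diagonal entries as Dynkin edges (a single edge where a_ij = a_ji = -1; a double or triple edge where a_ij * a_ji = 2 or 3), the diagram is a chain of 3 nodes with a fork of two nodes at one end (D_5). One simple-root ordering that puts it in standard form is (alpha_3, alpha_5, alpha_4, alpha_2, alpha_1). So the algebra is type D_5, i.e. so(10).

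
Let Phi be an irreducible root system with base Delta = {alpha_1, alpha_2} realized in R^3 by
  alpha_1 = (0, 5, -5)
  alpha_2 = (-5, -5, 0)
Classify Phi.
Compute the Cartan integers a_ij = 2(alpha_i, alpha_j)/(alpha_j, alpha_j); the resulting 2x2 Cartan matrix is
[[2, -1], [-1, 2]].
All simple roots have the same length, so the diagram is simply laced. The associated Dynkin diagram is a chain of 2 nodes with single edges (A_2), so the type is A_2 (the algebra sl(3)).

A_2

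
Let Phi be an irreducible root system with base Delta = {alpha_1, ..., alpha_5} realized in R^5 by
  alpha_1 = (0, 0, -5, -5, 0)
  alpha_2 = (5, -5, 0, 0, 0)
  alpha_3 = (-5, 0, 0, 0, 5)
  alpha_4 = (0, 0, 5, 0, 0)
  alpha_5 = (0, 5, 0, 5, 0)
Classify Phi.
type B_5

Compute the Cartan integers a_ij = 2(alpha_i, alpha_j)/(alpha_j, alpha_j); the resulting 5x5 Cartan matrix is
[[2, 0, 0, -2, -1], [0, 2, -1, 0, -1], [0, -1, 2, 0, 0], [-1, 0, 0, 2, 0], [-1, -1, 0, 0, 2]].
The roots have two lengths (squared-length ratio 2:1); the short ones are alpha_{4}. The associated Dynkin diagram is a chain of 5 nodes with a double edge at one end; the terminal node there is the unique short simple root (B_5), so the type is B_5 (the algebra so(11)).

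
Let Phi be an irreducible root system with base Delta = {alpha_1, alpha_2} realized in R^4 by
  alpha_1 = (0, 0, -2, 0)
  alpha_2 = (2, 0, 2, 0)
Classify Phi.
B2

Compute the Cartan integers a_ij = 2(alpha_i, alpha_j)/(alpha_j, alpha_j); the resulting 2x2 Cartan matrix is
[[2, -1], [-2, 2]].
The roots have two lengths (squared-length ratio 2:1); the short ones are alpha_{1}. The associated Dynkin diagram is a chain of 2 nodes with a double edge at one end; the terminal node there is the unique short simple root (B_2), so the type is B_2 (the algebra so(5)).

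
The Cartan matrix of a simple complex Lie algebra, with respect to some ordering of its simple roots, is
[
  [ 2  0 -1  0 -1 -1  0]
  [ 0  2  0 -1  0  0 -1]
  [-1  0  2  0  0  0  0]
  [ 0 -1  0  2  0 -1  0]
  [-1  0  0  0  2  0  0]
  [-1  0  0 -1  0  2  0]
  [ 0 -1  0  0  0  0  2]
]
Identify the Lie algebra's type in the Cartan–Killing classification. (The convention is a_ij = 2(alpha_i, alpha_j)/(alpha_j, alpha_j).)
The matrix has rank 7 with 2's on the diagonal. Reading the off-diagonal entries as Dynkin edges (a single edge where a_ij = a_ji = -1; a double or triple edge where a_ij * a_ji = 2 or 3), the diagram is a chain of 5 nodes with a fork of two nodes at one end (D_7). One simple-root ordering that puts it in standard form is (alpha_7, alpha_2, alpha_4, alpha_6, alpha_1, alpha_5, alpha_3). So the algebra is type D_7, i.e. so(14).

D7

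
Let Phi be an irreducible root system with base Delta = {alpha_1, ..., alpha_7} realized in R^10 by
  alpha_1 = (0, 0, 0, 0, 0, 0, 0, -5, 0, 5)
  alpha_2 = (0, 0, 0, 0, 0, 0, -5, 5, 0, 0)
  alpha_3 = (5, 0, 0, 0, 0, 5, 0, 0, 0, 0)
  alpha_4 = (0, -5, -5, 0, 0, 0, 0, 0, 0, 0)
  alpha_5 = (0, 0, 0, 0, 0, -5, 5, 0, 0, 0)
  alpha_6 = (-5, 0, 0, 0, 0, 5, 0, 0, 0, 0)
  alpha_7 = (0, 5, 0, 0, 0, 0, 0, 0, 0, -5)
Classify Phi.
Compute the Cartan integers a_ij = 2(alpha_i, alpha_j)/(alpha_j, alpha_j); the resulting 7x7 Cartan matrix is
[[2, -1, 0, 0, 0, 0, -1], [-1, 2, 0, 0, -1, 0, 0], [0, 0, 2, 0, -1, 0, 0], [0, 0, 0, 2, 0, 0, -1], [0, -1, -1, 0, 2, -1, 0], [0, 0, 0, 0, -1, 2, 0], [-1, 0, 0, -1, 0, 0, 2]].
All simple roots have the same length, so the diagram is simply laced. The associated Dynkin diagram is a chain of 5 nodes with a fork of two nodes at one end (D_7), so the type is D_7 (the algebra so(14)).

D_7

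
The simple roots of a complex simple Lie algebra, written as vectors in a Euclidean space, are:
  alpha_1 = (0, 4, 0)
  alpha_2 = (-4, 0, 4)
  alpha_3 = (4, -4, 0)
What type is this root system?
Compute the Cartan integers a_ij = 2(alpha_i, alpha_j)/(alpha_j, alpha_j); the resulting 3x3 Cartan matrix is
[[2, 0, -1], [0, 2, -1], [-2, -1, 2]].
The roots have two lengths (squared-length ratio 2:1); the short ones are alpha_{1}. The associated Dynkin diagram is a chain of 3 nodes with a double edge at one end; the terminal node there is the unique short simple root (B_3), so the type is B_3 (the algebra so(7)).

B_3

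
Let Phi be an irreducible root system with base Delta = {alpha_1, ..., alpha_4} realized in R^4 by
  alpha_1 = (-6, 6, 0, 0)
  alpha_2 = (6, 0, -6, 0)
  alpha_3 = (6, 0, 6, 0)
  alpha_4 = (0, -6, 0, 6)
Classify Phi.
Compute the Cartan integers a_ij = 2(alpha_i, alpha_j)/(alpha_j, alpha_j); the resulting 4x4 Cartan matrix is
[[2, -1, -1, -1], [-1, 2, 0, 0], [-1, 0, 2, 0], [-1, 0, 0, 2]].
All simple roots have the same length, so the diagram is simply laced. The associated Dynkin diagram is a chain of 2 nodes with a fork of two nodes at one end (D_4), so the type is D_4 (the algebra so(8)).

D4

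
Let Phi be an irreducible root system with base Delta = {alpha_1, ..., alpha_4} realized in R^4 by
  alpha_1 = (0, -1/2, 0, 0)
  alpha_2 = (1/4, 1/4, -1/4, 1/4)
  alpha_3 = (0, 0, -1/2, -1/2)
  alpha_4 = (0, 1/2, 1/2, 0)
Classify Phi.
Compute the Cartan integers a_ij = 2(alpha_i, alpha_j)/(alpha_j, alpha_j); the resulting 4x4 Cartan matrix is
[[2, -1, 0, -1], [-1, 2, 0, 0], [0, 0, 2, -1], [-2, 0, -1, 2]].
The roots have two lengths (squared-length ratio 2:1); the short ones are alpha_{1,2}. The associated Dynkin diagram is a chain of 4 nodes with a double edge between the middle two (F_4), so the type is F_4.

F_4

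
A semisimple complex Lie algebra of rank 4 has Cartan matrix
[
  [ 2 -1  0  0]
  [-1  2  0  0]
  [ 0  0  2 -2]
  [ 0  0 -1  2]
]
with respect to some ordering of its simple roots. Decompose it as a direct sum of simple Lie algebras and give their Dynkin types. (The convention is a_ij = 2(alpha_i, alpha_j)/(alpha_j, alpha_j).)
The diagram associated to this matrix has two connected components: the simple roots {alpha_1, alpha_2} form a chain of 2 nodes with single edges (A_2), and {alpha_3, alpha_4} form a chain of 2 nodes with a double edge at one end; the terminal node there is the unique short simple root (B_2). A semisimple Lie algebra decomposes uniquely as the direct sum of simple ideals, one per connected component of its Dynkin diagram, so g ≅ A_2 ⊕ B_2 (dimension 8 + 10 = 18).

A2 ⊕ B2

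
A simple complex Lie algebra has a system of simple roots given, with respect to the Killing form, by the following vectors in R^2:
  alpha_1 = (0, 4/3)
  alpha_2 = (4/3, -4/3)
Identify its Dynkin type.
Compute the Cartan integers a_ij = 2(alpha_i, alpha_j)/(alpha_j, alpha_j); the resulting 2x2 Cartan matrix is
[[2, -1], [-2, 2]].
The roots have two lengths (squared-length ratio 2:1); the short ones are alpha_{1}. The associated Dynkin diagram is a chain of 2 nodes with a double edge at one end; the terminal node there is the unique short simple root (B_2), so the type is B_2 (the algebra so(5)).

B2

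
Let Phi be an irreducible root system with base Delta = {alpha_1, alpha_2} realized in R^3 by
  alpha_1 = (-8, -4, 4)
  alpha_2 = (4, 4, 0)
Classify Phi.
type G_2

Compute the Cartan integers a_ij = 2(alpha_i, alpha_j)/(alpha_j, alpha_j); the resulting 2x2 Cartan matrix is
[[2, -3], [-1, 2]].
The roots have two lengths (squared-length ratio 3:1); the short ones are alpha_{2}. The associated Dynkin diagram is two nodes joined by a triple edge (G_2), so the type is G_2.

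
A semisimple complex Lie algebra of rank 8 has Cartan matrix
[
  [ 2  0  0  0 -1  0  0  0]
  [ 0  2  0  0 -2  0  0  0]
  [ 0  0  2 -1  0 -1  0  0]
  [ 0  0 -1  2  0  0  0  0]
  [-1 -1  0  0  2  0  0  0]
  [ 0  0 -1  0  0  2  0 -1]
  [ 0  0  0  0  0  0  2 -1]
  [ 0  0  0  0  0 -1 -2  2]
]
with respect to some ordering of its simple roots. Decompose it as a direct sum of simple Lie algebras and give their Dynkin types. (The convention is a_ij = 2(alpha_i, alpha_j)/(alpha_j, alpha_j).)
type B_5 + type C_3

The diagram associated to this matrix has two connected components: the simple roots {alpha_3, alpha_4, alpha_6, alpha_7, alpha_8} form a chain of 5 nodes with a double edge at one end; the terminal node there is the unique short simple root (B_5), and {alpha_1, alpha_2, alpha_5} form a chain of 3 nodes with a double edge at one end; the terminal node there is the unique long simple root (C_3). A semisimple Lie algebra decomposes uniquely as the direct sum of simple ideals, one per connected component of its Dynkin diagram, so g ≅ B_5 ⊕ C_3 (dimension 55 + 21 = 76).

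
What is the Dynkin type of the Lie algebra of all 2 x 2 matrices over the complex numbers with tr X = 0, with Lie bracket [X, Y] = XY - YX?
A1

This is sl(2), which has dimension 2^2 - 1 = 3 and rank 2 - 1 = 1 (a Cartan subalgebra is the diagonal traceless matrices). In the classification of classical Lie algebras, the special linear algebra sl(n+1) has type A_n; here n = 1, so the Dynkin diagram is a chain of 1 nodes with single edges (A_1). Hence the type is A_1.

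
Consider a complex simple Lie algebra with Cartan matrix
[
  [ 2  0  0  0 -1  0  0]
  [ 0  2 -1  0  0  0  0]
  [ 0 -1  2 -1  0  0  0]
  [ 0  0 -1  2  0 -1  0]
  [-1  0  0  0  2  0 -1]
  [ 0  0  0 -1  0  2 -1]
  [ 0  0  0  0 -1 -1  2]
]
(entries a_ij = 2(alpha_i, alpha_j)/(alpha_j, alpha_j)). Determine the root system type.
A_7

The matrix has rank 7 with 2's on the diagonal. Reading the off-diagonal entries as Dynkin edges (a single edge where a_ij = a_ji = -1; a double or triple edge where a_ij * a_ji = 2 or 3), the diagram is a chain of 7 nodes with single edges (A_7). One simple-root ordering that puts it in standard form is (alpha_2, alpha_3, alpha_4, alpha_6, alpha_7, alpha_5, alpha_1). So the algebra is type A_7, i.e. sl(8).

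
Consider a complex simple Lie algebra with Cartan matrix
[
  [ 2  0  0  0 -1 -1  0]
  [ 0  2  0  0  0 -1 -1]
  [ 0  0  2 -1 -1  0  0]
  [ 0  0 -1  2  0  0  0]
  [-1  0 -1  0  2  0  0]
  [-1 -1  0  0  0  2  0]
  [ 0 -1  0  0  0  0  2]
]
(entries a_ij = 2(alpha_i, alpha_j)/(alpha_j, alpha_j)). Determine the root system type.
The matrix has rank 7 with 2's on the diagonal. Reading the off-diagonal entries as Dynkin edges (a single edge where a_ij = a_ji = -1; a double or triple edge where a_ij * a_ji = 2 or 3), the diagram is a chain of 7 nodes with single edges (A_7). One simple-root ordering that puts it in standard form is (alpha_4, alpha_3, alpha_5, alpha_1, alpha_6, alpha_2, alpha_7). So the algebra is type A_7, i.e. sl(8).

A_7 (sl(8))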